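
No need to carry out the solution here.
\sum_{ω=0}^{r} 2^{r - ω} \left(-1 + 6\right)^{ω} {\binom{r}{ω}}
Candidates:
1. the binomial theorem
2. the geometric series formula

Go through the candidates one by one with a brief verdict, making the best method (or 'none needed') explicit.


Technique: the binomial theorem — {\binom{r}{ω}} weighting matched powers of (-1 + 6) and 2 is the expanded form of ((-1 + 6) + 2)^r — fold it back up.
- the binomial theorem: applicable, and directly so.
- the geometric series formula — no single multiplier carries one term to the next throughout the sum.


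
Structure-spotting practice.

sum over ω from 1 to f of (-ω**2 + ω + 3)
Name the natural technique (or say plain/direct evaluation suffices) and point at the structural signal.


Diagnosis: no special technique — the summand is a plain polynomial in ω (expanding first if it arrives factored); standard power-sum formulas evaluate it term by term.


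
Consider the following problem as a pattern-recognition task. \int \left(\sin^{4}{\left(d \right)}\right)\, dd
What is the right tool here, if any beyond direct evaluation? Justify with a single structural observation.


Diagnosis: a trigonometric identity — even powers like \sin^{4}{\left(d \right)} never integrate directly; the half-angle identity lowers the degree first.


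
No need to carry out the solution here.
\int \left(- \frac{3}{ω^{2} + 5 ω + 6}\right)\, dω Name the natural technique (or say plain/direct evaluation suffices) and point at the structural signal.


Verdict: partial fractions — once ω^{2} + 5 ω + 6 is factored, each root contributes a simple-fraction term; integrate them one at a time.


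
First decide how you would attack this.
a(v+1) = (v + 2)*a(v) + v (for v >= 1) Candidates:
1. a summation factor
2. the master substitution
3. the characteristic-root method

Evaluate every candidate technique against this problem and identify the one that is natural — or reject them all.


Verdict: a summation factor — because the multiplier v + 2 is index-dependent, divide through by its running product and sum the resulting differences.
- a summation factor — a fit — the right tool for this form.
- the master substitution: with no divided-index recursive call, reindexing by powers of a base buys nothing.
- the characteristic-root method — the coefficients vary with the index, breaking the constant-coefficient structure the method needs.


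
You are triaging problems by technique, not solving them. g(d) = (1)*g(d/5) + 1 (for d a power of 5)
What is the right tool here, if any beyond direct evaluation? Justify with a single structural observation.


Method: the master substitution — recursion at d/5 is multiplicative in the index; logarithmic reindexing via d = 5^m linearizes it.


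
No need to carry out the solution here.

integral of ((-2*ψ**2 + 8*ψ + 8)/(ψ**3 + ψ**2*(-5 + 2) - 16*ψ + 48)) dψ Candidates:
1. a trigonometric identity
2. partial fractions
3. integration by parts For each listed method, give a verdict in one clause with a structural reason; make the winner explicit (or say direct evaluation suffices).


Best approach: partial fractions — the bottom, (ψ**3 + ψ**2*(-5 + 2) - 16*ψ + 48), comes apart into simple factors, and a proper rational function over split factors decomposes.
- a trigonometric identity — with no trigonometric functions present, identity rewriting has no target.
- partial fractions — applicable, and directly so.
- integration by parts — there is no nonconstant-polynomial-times-kernel split with an exp, sine, cosine (degree-1 argument), or logarithm partner.


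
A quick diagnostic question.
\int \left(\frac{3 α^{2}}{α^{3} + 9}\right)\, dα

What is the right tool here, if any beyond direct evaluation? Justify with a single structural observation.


Method: u-substitution — differentiating the inner expression α^{3} + 9 produces the factor 3 α^{2} up to a constant multiple, so substituting u = α^{3} + 9 reduces everything to a one-variable integral in u.


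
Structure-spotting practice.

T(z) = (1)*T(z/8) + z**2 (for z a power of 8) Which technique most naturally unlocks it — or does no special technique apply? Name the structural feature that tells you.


Verdict: the master substitution — recursion at z/8 is multiplicative in the index; logarithmic reindexing via z = 8^m linearizes it.


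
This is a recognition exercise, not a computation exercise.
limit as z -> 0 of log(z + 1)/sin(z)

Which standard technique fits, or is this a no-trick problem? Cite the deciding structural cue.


Verdict: l'Hôpital's rule (0/0) — plug in 0: top and bottom both hit zero, so differentiate each and retry. Known elementary limits would finish this too — the rule just bypasses the case analysis.


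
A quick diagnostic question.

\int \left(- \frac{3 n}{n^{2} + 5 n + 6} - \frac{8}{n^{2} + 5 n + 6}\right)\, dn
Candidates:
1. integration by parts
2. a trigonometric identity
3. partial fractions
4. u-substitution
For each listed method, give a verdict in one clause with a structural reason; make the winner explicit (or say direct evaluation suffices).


Diagnosis: partial fractions — the denominator n^{2} + 5 n + 6 factors, so the quotient decomposes into elementary partial fractions term by term.
- integration by parts: the nonconstant-polynomial-times-standard-kernel pattern (an exp, sine, cosine, or logarithm partner) is absent.
- a trigonometric identity: with no trigonometric functions present, identity rewriting has no target.
- partial fractions: applies; the problem has the shape this method handles.
- u-substitution — no subexpression of the integrand serves as a whole-integral substitution inner — individual terms may offer their own, but none carries its derivative as a factor of the full integrand; a working change of variable would have to be constructed from outside the expression.


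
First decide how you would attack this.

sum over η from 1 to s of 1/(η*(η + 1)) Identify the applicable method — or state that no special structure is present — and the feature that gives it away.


Method: telescoping — rewrite 1/(η*(η + 1)) as simple fractions and successive terms eat each other — only the edges survive.


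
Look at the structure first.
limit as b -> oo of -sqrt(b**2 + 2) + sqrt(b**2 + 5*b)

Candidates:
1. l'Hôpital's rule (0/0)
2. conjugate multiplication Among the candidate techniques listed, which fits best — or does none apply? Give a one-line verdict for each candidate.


Technique: conjugate multiplication — this difference gives up after one conjugate multiplication — the radical structure cancels against its conjugate.
- l'Hôpital's rule (0/0) — no quotient structure at all: the clash is ∞ minus ∞, which rationalizing converts into a tractable ratio.
- conjugate multiplication: yes — fits the structure here.


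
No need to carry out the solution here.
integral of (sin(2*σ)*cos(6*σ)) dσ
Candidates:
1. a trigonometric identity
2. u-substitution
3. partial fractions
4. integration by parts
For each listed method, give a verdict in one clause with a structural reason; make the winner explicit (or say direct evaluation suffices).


Best approach: a trigonometric identity — the product sin(2*σ)*cos(6*σ) converts to a sum of single-frequency sinusoids via the product-to-sum identity.
- a trigonometric identity: applies; the problem has the shape this method handles.
- u-substitution — no subexpression of the integrand serves as a whole-integral substitution inner — individual terms may offer their own, but none carries its derivative as a factor of the full integrand; a working change of variable would have to be constructed from outside the expression.
- partial fractions — the expression is not a ratio of polynomials that decomposes further.
- integration by parts — not the natural route: no polynomial-kernel product appears — a recursive parts reduction of the trigonometric product exists, but the identity rewrite is direct.


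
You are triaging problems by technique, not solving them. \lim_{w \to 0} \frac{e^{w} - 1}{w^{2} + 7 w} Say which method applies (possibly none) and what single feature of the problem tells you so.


Diagnosis: l'Hôpital's rule (0/0) — substituting 0 gives 0 over 0; differentiate top and bottom once and re-evaluate. Known elementary limits would finish this too — the rule just bypasses the case analysis.


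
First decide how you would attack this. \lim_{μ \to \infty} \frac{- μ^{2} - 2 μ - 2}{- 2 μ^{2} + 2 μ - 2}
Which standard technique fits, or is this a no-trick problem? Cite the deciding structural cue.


Method: dominant-term comparison — divide through by the highest power of μ; every lower-order term dies and the dominant terms decide the limit. Viewed as a single quotient this is an ∞/∞ form — an at-infinity application of l'Hôpital's rule would also resolve it; comparing leading growth reads the answer without differentiating.


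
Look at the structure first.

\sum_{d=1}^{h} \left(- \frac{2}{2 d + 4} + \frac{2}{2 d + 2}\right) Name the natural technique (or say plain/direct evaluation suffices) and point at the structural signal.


Verdict: telescoping — a difference of consecutive values of one function (\frac{2}{2 d + 2} at one index and the next) — telescoping by construction.


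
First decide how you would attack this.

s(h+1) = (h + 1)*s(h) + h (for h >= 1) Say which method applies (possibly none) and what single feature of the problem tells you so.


Method: a summation factor — one-term recursion with variable weight h + 1 is solved by product normalization, not by root-finding.


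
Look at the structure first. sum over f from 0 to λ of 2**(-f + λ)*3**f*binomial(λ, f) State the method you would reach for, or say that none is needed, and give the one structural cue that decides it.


Method: the binomial theorem — terms weighting binomial(λ, f) against matched powers of 3 and 2 reassemble into (3 + 2)^λ by the binomial theorem.


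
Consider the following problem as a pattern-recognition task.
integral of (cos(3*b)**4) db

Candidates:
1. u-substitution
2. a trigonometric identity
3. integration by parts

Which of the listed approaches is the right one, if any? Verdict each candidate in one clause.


Technique: a trigonometric identity — cos(3*b)**4 is an even power — the power-reduction identity rewrites it into first-degree cosines.
- u-substitution: no subexpression of the integrand serves as a whole-integral substitution inner — individual terms may offer their own, but none carries its derivative as a factor of the full integrand; a working change of variable would have to be constructed from outside the expression.
- a trigonometric identity: yes, a natural case for it.
- integration by parts: not the natural route: no polynomial-kernel product appears — a recursive parts reduction of the trigonometric product exists, but the identity rewrite is direct.


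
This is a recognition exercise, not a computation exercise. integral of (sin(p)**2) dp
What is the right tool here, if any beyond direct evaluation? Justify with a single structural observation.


Method: a trigonometric identity — the exponent on sin(p)**2 is even — the power-reduction identity is the standard preprocessing step.


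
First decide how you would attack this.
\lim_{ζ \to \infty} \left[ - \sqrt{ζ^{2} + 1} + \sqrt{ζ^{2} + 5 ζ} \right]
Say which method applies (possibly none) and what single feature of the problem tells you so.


Diagnosis: conjugate multiplication — \sqrt{ζ^{2} + 5 ζ} and \sqrt{ζ^{2} + 1} both blow up, but their difference is tame once the conjugate rationalizes it.


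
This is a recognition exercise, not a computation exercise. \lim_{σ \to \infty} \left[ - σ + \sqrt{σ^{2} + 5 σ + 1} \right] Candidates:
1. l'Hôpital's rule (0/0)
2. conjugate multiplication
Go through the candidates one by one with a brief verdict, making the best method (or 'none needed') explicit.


Best approach: conjugate multiplication — the difference \sqrt{σ^{2} + 5 σ + 1} - σ is an ∞ − ∞ stalemate; its conjugate partner breaks the tie.
- l'Hôpital's rule (0/0) — the expression is a difference driving to ∞ − ∞, not a 0/0 quotient — there is no ratio for the rule to differentiate.
- conjugate multiplication: a fit — the right tool for this form.


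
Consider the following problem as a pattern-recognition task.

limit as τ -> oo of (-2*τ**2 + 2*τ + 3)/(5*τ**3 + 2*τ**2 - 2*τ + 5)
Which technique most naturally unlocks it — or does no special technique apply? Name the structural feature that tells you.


Technique: dominant-term comparison — divide through by the highest power of τ; every lower-order term dies and the dominant terms decide the limit. Viewed as a single quotient this is an ∞/∞ form — an at-infinity application of l'Hôpital's rule would also resolve it; comparing leading growth reads the answer without differentiating.


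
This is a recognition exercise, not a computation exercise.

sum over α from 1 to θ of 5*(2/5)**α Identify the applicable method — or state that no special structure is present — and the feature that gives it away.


Method: the geometric series formula — term-over-term division gives 2/5 every time — index-free ratio, geometric sum formula applies.


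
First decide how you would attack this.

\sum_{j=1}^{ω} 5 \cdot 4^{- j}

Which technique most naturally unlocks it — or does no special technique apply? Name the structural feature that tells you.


Diagnosis: the geometric series formula — consecutive terms stand in a fixed index-free ratio — the geometric sum formula closes it.


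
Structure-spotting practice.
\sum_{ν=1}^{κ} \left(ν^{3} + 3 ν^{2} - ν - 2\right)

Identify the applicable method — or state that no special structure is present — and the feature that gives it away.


Technique: no special technique — every summand is a constant multiple of a power of ν — apply the standard power-sum identities one degree at a time.


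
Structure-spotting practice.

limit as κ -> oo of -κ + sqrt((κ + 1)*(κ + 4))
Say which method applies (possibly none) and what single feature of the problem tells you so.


Method: conjugate multiplication — an infinity-minus-infinity difference with a surviving radical — multiply by the conjugate to cancel the divergence.


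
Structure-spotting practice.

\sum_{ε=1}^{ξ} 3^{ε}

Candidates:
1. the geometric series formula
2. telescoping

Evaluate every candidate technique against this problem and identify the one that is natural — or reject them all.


Best approach: the geometric series formula — consecutive terms stand in a fixed index-free ratio — the geometric sum formula closes it.
- the geometric series formula — yes — fits the structure here.
- telescoping: the summand is not presented as a shifted difference — a telescoping rewrite may exist, but the displayed structure does not offer one.


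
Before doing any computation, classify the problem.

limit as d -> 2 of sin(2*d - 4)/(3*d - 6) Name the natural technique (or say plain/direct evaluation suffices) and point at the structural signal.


Verdict: l'Hôpital's rule (0/0) — substituting 2 gives 0 over 0; differentiate top and bottom once and re-evaluate. The standard small-argument limits would also carry it; the rule is the systematic route.


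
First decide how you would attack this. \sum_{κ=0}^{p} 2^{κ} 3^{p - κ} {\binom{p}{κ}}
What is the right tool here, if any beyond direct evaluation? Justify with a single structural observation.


Diagnosis: the binomial theorem — terms weighting {\binom{p}{κ}} against matched powers of 2 and 3 reassemble into (2 + 3)^p by the binomial theorem.


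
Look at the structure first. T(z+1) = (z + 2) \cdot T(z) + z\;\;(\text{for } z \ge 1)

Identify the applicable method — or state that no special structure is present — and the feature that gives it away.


Method: a summation factor — an index-dependent multiplier z + 2 rules out characteristic roots; a summation factor converts it to a pure difference.


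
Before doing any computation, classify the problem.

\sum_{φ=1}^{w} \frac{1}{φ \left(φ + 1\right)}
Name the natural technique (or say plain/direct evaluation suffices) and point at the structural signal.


Method: telescoping — integer-spaced poles in \frac{1}{φ \left(φ + 1\right)} are the telescoping signature in disguise.


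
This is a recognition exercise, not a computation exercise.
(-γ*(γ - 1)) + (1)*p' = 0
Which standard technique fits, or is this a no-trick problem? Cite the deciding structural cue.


Best approach: no special technique — the slope is a function of γ alone, so integrate both sides directly.


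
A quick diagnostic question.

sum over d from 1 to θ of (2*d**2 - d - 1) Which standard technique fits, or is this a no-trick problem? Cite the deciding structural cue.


Diagnosis: no special technique — the sum is polynomial through and through; closed forms for each power of d finish it directly.


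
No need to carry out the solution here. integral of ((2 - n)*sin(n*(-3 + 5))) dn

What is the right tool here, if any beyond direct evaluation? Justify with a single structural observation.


Best approach: integration by parts — a polynomial factor 2 - n multiplies sin(n*(-3 + 5)); differentiating 2 - n lowers its degree while sin(n*(-3 + 5)) integrates cleanly, so parts wins.


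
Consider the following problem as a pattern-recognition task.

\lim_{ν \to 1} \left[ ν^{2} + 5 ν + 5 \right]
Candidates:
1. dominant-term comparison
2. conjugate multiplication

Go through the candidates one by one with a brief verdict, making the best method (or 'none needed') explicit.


Best approach: no special technique — no zero denominators, no indeterminate clash at 1 — substitute and read off the value.
- dominant-term comparison — this limit is not decided by comparing leading-term growth at infinity.
- conjugate multiplication: there are no radicals in tension whose conjugate would simplify matters.


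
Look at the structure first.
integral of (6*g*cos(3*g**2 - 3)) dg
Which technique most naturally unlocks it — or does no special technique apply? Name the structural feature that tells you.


Verdict: u-substitution — set u = 3*g**2 - 3: a constant multiple of its derivative, namely 6*g, is present as a factor once the integrand is collected, so the du is sitting there waiting.


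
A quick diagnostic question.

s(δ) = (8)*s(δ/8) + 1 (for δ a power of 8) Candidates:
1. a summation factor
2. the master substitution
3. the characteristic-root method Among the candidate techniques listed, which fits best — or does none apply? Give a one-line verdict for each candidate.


Technique: the master substitution — treat m = log base 8 of δ as the new clock: one recursion step advances m by one while δ scales by 8.
- a summation factor: the recursion divides its index rather than shifting it — there is no previous-term chain for a summation factor to telescope.
- the master substitution — a fit — the right tool for this form.
- the characteristic-root method: the recursion divides its index rather than shifting it — outside the constant-shift family the root method covers.


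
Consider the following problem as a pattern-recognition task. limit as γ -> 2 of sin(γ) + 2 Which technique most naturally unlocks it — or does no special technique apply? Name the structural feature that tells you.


Technique: no special technique — the function is continuous at 2; evaluation is itself the limit, no machinery required.


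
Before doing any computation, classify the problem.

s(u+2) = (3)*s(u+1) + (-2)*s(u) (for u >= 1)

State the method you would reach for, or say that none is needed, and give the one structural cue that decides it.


Verdict: the characteristic-root method — the recurrence treats every index alike (constant coefficients, no forcing) — precisely the regime where r^u trials close it.


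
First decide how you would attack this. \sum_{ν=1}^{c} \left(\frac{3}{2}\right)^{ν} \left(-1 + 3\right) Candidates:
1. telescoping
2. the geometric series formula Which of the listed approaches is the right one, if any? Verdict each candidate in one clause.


Verdict: the geometric series formula — the ratio of consecutive terms is the constant \frac{3}{2}, independent of the index — a geometric sum.
- telescoping — in the displayed form, no term reappears at a neighboring index to cancel against.
- the geometric series formula: yes, a natural case for it.


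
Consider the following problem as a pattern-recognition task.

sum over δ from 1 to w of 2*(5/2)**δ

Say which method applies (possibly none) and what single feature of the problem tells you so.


Method: the geometric series formula — check a ratio of consecutive terms: it is 5/2, independent of the index, so the geometric formula closes the sum.


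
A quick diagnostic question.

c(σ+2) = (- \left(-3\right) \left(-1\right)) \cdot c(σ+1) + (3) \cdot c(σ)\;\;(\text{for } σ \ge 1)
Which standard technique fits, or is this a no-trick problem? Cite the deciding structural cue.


Best approach: the characteristic-root method — fixed numeric weights on consecutive terms and no forcing term added: the root method in its home territory.


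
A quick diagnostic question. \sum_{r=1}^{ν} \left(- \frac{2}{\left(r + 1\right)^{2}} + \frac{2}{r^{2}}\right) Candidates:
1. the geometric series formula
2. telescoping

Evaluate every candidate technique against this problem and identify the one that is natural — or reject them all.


Method: telescoping — each term adds \frac{2}{r^{2}} and subtracts the same expression advanced one index; that subtracted piece cancels against the next term's added copy — only the boundary terms survive.
- the geometric series formula — consecutive terms are not related by a fixed multiplier.
- telescoping: yes — fits the structure here.


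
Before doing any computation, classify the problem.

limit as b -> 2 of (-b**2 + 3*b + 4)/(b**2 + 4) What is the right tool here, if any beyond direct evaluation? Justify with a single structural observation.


Technique: no special technique — nothing blocks direct substitution at 2: plug in and finish.


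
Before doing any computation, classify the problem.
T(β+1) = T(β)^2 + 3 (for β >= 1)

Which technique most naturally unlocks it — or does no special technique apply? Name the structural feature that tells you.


Technique: no special technique — each new value is a nonlinear function of earlier ones — scaling arguments and superposition both fail.


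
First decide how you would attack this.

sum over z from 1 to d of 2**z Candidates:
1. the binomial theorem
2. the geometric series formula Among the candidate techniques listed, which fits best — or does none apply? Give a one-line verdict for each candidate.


Best approach: the geometric series formula — each term is 2 times the previous one, so the geometric-series formula applies directly.
- the binomial theorem: there is no pair of bases whose matched powers would reassemble into a single binomial power.
- the geometric series formula — yes — fits the structure here.


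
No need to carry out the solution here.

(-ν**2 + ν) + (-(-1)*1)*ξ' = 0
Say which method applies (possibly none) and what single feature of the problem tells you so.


Method: no special technique — solved for the derivative, no ξ appears — this is antidifferentiation in ν wearing ODE clothing.


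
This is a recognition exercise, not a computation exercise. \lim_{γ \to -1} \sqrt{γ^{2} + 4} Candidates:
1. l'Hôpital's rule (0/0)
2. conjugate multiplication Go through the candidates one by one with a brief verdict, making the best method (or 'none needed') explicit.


Best approach: no special technique — no zero denominators, no indeterminate clash at -1 — substitute and read off the value.
- l'Hôpital's rule (0/0) — evaluation at the point is determinate, so the rule has nothing to repair.
- conjugate multiplication: no divergent radical difference is present for a conjugate pair to cancel.


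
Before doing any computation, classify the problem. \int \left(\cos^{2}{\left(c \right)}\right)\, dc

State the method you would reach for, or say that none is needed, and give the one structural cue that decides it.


Best approach: a trigonometric identity — \cos^{2}{\left(c \right)} carries an even exponent — trade it for double-angle cosines before integrating.


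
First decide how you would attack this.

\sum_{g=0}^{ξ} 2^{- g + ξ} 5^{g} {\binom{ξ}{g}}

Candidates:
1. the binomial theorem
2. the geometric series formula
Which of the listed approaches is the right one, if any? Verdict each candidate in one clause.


Best approach: the binomial theorem — {\binom{ξ}{g}} weighting matched powers of 5 and 2 is the expanded form of (5 + 2)^ξ — fold it back up.
- the binomial theorem — applies; the problem has the shape this method handles.
- the geometric series formula: the term-to-term ratio changes with the index, so the geometric formula cannot close it.


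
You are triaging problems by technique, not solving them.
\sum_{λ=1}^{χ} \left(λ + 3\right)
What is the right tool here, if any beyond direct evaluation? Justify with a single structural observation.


Verdict: no special technique — no cancellation, no constant ratio, no binomial weights — just polynomial terms summed directly.


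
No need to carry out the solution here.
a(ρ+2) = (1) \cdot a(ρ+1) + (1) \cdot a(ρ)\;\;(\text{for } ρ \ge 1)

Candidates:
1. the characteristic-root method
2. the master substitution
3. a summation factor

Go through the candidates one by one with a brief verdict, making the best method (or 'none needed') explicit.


Verdict: the characteristic-root method — try a geometric ansatz r^ρ: constant coefficients turn the recurrence into one polynomial equation in r.
- the characteristic-root method — yes — fits the structure here.
- the master substitution — the recursion shifts the index rather than dividing it.
- a summation factor — a summation factor telescopes one-step recursions; this one carries higher-order memory.


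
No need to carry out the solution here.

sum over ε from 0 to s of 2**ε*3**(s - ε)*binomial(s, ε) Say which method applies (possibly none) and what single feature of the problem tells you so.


Diagnosis: the binomial theorem — terms weighting binomial(s, ε) against matched powers of 2 and 3 reassemble into (2 + 3)^s by the binomial theorem.


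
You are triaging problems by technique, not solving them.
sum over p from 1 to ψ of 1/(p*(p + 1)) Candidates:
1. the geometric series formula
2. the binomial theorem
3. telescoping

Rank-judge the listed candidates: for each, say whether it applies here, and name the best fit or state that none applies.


Verdict: telescoping — integer-spaced poles in 1/(p*(p + 1)) are the telescoping signature in disguise.
- the geometric series formula — no single multiplier carries one term to the next throughout the sum.
- the binomial theorem — the summand does not match any term pattern of an expanded binomial power.
- telescoping — applies; the problem has the shape this method handles.


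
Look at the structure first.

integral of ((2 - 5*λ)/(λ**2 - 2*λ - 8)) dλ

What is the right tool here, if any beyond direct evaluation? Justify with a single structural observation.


Verdict: partial fractions — with λ**2 - 2*λ - 8 factorable and the degree on top strictly smaller, simple-fraction decomposition is immediate.


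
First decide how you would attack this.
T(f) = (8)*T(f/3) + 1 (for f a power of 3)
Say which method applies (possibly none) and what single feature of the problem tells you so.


Method: the master substitution — the recursive call is at index f/3 rather than a shift, a divide-and-conquer shape — substituting f = 3^m linearizes it.


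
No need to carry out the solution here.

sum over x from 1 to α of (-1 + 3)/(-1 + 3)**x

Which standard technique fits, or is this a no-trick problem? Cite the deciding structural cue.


Method: the geometric series formula — consecutive terms stand in a fixed index-free ratio — the geometric sum formula closes it.


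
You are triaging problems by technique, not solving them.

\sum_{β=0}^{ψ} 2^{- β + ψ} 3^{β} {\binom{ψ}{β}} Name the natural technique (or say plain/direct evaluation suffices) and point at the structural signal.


Method: the binomial theorem — the summand is term β of a binomial expansion in 3 and 2; the whole sum is a single power.


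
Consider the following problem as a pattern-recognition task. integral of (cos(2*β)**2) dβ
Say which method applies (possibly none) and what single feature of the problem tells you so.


Verdict: a trigonometric identity — the exponent on cos(2*β)**2 is even — the power-reduction identity is the standard preprocessing step.


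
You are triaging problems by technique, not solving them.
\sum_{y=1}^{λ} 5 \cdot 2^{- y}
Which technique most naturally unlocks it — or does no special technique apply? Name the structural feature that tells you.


Diagnosis: the geometric series formula — consecutive terms stand in a fixed index-free ratio — the geometric sum formula closes it.


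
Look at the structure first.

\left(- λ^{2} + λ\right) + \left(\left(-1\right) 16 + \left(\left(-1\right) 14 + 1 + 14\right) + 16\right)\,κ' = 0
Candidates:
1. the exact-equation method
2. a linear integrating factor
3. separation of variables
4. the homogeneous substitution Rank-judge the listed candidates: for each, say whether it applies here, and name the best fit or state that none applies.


Best approach: no special technique — solved for the derivative, no κ appears — this is antidifferentiation in λ wearing ODE clothing.
- the exact-equation method: no dependence on the unknown anywhere: exactness is a label without content here.
- a linear integrating factor — with the unknown absent the integrating factor is a formality; direct integration is the working structure.
- separation of variables — separation is only trivially available — with the unknown absent from the slope this is a direct integration, not a separation problem.
- the homogeneous substitution: the ratio substitution does not collapse this equation.


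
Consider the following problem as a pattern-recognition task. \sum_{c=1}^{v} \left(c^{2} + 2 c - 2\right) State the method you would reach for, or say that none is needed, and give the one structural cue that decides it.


Best approach: no special technique — with only polynomial terms in c present, the classical sum-of-powers identities are all you need.


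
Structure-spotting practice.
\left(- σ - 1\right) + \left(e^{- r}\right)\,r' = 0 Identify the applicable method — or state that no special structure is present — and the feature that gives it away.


Method: separation of variables — solved for the derivative, the right side splits multiplicatively into a function of each variable alone — divide and integrate each side. One could also solve this as an exact equation; with each coefficient in its own variable, separating is the same work with fewer steps.


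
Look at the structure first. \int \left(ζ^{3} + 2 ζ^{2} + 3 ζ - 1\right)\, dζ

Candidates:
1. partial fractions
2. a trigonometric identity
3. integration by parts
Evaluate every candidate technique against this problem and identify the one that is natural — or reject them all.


Technique: no special technique — every term is a constant multiple of a power of ζ; term-wise power-rule integration needs no preliminary transformation.
- partial fractions — the expression is not a ratio of polynomials that decomposes further.
- a trigonometric identity: there is no trigonometric structure at all — the integrand carries no sine or cosine to rewrite.
- integration by parts: parts would only shuffle a directly integrable integrand.


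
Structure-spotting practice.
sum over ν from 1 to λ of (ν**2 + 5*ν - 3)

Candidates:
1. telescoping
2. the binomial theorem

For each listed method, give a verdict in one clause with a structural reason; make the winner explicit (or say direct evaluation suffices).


Best approach: no special technique — nothing telescopes and nothing is geometric; polynomial terms in ν sum term by term.
- telescoping: in the displayed form, no term reappears at a neighboring index to cancel against.
- the binomial theorem: there is no pair of bases whose matched powers would reassemble into a single binomial power.


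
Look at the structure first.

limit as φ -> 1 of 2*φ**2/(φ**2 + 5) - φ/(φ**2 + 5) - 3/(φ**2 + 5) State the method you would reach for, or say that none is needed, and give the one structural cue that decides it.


Diagnosis: no special technique — nothing blocks direct substitution at 1: plug in and finish.


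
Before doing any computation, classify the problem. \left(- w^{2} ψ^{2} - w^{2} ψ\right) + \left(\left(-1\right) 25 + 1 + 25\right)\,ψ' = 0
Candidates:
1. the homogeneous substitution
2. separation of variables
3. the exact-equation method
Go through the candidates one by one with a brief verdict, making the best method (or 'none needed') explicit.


Diagnosis: separation of variables — solved for the derivative, the right side splits multiplicatively into a function of each variable alone — divide and integrate each side. A Bernoulli rewrite would carry it as the equation stands — separating the variables needs no rearrangement either.
- the homogeneous substitution — the slope is not a function of the ratio of the variables alone.
- separation of variables: applicable, and directly so.
- the exact-equation method — no potential function has this form as its differential, as written.


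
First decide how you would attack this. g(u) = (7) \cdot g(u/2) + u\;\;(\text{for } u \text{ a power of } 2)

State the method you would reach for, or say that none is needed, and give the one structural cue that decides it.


Diagnosis: the master substitution — the argument shrinks by the factor 2, so measure the index on a logarithmic scale and the recursion becomes a shift.


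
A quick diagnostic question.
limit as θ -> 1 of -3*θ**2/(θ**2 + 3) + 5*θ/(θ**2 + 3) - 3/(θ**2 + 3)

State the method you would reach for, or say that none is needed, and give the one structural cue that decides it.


Method: no special technique — the expression is continuous at 1 — substitute and evaluate; no indeterminate form appears.


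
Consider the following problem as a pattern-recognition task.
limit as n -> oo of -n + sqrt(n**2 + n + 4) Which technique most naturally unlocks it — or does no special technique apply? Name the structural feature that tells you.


Verdict: conjugate multiplication — an infinity-minus-infinity difference with a surviving radical — multiply by the conjugate to cancel the divergence.


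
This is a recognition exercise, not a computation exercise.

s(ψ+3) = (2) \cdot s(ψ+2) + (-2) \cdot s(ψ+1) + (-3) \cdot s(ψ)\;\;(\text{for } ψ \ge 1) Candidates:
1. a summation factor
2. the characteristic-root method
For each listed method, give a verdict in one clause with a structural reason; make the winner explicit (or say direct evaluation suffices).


Diagnosis: the characteristic-root method — every coefficient is a fixed number and the forcing is zero — substitute r^ψ and read off the root equation.
- a summation factor: a summation factor telescopes one-step recursions; this one carries higher-order memory.
- the characteristic-root method — yes, a natural case for it.


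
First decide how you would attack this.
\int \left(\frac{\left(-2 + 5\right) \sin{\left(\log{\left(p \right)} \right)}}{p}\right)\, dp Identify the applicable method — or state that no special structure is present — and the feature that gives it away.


Verdict: u-substitution — collected, the integrand has one factor that is, up to a constant, the derivative of an inner expression the rest depends on — substitute for that inner expression.


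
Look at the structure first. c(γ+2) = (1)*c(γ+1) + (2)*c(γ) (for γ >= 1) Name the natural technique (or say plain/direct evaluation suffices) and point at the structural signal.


Verdict: the characteristic-root method — try a geometric ansatz r^γ: constant coefficients turn the recurrence into one polynomial equation in r.


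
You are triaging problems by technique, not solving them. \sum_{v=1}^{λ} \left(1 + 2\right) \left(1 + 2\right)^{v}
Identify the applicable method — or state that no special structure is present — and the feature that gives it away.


Best approach: the geometric series formula — consecutive terms stand in a fixed index-free ratio — the geometric sum formula closes it.


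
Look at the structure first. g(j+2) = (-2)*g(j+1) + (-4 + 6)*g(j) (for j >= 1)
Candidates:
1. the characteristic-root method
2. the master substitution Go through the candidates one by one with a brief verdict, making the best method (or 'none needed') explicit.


Best approach: the characteristic-root method — the recurrence is linear and homogeneous with constant coefficients, so the ansatz r^j turns it into a polynomial equation for r.
- the characteristic-root method: yes, a natural case for it.
- the master substitution: the recursion steps by a constant offset, so exponential reindexing is pointless.


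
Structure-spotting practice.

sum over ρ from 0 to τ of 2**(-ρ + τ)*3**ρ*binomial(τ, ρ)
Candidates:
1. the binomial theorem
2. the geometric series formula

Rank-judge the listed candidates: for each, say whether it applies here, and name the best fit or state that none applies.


Best approach: the binomial theorem — terms weighting binomial(τ, ρ) against matched powers of 3 and 2 reassemble into (3 + 2)^τ by the binomial theorem.
- the binomial theorem — a fit — the right tool for this form.
- the geometric series formula: the ratio of consecutive terms depends on the index.


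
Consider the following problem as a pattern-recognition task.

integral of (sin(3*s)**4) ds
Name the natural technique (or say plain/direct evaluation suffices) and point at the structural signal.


Method: a trigonometric identity — the even exponent on sin(3*s)**4 signals one move: rewrite via cos of the doubled angle.


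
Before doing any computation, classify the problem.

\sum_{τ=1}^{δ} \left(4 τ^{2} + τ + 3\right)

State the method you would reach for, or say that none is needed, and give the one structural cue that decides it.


Technique: no special technique — no ratio, no shift structure, no binomial pattern: sum the constant-multiple powers of τ with known formulas.


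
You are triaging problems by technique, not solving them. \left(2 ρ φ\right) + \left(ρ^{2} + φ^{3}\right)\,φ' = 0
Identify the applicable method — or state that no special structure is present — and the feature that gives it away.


Technique: the exact-equation method — this form is already the differential of something: the matching mixed partials of 2 ρ φ and ρ^{2} + φ^{3} prove it.


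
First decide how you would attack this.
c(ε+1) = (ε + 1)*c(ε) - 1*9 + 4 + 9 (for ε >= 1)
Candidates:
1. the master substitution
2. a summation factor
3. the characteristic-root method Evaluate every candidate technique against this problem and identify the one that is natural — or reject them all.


Diagnosis: a summation factor — normalize by the running product of ε + 1: the left side becomes a difference, and differences sum.
- the master substitution: with no divided-index recursive call, reindexing by powers of a base buys nothing.
- a summation factor — applicable, and directly so.
- the characteristic-root method — the coefficients vary with the index, breaking the constant-coefficient structure the method needs.
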